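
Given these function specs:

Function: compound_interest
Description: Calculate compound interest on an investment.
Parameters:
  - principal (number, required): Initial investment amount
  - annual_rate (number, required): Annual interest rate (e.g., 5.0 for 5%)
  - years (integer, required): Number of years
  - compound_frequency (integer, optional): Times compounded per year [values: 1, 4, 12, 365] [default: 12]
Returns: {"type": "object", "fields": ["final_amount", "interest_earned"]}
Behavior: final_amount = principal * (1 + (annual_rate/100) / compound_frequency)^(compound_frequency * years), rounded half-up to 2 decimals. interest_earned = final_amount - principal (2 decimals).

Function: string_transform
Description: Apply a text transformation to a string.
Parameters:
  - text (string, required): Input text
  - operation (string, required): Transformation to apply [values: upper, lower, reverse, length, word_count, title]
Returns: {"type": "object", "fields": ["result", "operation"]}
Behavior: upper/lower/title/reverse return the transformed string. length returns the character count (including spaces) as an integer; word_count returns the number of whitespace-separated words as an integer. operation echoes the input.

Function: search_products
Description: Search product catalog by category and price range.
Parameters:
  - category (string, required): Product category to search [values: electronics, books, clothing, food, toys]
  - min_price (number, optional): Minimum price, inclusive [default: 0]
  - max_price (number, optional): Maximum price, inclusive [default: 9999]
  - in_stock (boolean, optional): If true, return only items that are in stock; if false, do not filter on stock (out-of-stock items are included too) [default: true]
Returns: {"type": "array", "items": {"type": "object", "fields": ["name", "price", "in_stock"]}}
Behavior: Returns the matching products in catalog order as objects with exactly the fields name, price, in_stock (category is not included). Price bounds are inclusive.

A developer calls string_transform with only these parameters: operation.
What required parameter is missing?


Required parameters: text, operation
Provided: operation
Missing: text
text


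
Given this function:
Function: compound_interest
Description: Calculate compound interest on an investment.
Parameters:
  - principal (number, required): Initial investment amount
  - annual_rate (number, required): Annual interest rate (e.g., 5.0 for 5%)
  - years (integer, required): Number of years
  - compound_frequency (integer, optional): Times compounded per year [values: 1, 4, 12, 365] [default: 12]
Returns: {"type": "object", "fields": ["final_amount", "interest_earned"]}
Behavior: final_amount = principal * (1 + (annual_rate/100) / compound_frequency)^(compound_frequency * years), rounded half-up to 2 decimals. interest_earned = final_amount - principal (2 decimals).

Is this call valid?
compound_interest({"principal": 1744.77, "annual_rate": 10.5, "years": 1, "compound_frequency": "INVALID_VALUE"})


Checking parameter values...
Parameter 'compound_frequency' has value 'INVALID_VALUE' not in allowed: 1, 4, 12, 365
Invalid - 'compound_frequency' must be one of 1, 4, 12, 365


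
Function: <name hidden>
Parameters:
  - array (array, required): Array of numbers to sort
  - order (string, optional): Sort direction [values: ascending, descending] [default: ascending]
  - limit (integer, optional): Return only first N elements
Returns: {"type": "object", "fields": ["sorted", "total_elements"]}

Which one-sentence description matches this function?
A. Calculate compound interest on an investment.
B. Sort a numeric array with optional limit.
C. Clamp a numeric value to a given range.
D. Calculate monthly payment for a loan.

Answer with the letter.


Parameters array, order, limit and return ["sorted", "total_elements"] fit: Sort a numeric array with optional limit.
B


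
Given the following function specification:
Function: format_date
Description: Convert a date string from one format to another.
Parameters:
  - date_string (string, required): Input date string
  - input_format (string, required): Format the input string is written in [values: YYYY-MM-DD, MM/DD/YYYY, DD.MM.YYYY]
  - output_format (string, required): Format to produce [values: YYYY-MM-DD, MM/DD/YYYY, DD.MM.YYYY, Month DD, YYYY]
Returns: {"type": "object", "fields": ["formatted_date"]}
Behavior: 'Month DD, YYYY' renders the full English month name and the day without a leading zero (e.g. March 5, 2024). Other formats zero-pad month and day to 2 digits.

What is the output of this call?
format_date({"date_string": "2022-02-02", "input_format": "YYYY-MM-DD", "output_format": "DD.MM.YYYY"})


Parse '2022-02-02' as YYYY-MM-DD: year=2022, month=2, day=2
Render as DD.MM.YYYY: 02.02.2022
Output:
{"formatted_date": "02.02.2022"}


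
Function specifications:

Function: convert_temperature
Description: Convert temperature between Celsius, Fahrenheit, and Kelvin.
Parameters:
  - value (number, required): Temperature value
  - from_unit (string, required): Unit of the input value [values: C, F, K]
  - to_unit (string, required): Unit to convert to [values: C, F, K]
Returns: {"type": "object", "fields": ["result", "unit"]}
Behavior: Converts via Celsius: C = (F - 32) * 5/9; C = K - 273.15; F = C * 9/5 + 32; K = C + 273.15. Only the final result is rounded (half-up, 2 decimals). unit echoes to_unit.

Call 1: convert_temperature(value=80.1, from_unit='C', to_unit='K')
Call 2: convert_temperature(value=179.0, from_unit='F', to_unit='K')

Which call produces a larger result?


Call 1:
  Input already in C: 80.1
  To K: 80.1 + 273.15 = 353.25
  Round to 2 decimals: 353.25
  -> 353.25 K
Call 2:
  To C: (179 - 32) * 5/9 = 81.666667
  To K: 81.666667 + 273.15 = 354.816667
  Round to 2 decimals: 354.82
  -> 354.82 K
Call 2 (354.82 K)


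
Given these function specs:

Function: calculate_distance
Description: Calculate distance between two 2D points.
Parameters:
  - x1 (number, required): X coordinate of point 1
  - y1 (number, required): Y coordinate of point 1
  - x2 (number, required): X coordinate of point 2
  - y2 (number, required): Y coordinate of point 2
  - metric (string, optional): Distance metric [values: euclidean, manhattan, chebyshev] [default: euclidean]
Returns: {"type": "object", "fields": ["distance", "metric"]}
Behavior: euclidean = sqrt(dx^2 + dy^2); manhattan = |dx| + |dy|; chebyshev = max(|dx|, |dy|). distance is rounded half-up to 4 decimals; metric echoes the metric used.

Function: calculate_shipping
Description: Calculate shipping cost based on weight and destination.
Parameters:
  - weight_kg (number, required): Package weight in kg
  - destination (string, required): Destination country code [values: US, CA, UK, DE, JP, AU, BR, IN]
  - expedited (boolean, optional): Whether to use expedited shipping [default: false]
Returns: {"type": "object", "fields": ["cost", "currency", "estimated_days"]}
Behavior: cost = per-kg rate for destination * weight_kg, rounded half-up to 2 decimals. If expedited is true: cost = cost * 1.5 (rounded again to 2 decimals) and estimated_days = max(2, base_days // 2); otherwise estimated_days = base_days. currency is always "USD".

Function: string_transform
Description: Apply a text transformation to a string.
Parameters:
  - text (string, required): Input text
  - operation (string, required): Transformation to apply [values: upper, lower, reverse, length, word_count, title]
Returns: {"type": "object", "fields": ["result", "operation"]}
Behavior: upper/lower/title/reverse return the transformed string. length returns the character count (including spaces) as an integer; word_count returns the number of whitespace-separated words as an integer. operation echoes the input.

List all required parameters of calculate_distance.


Parameters of calculate_distance and their required/optional flag:
  x1: required
  y1: required
  x2: required
  y2: required
  metric: optional
x1, x2, y1, y2


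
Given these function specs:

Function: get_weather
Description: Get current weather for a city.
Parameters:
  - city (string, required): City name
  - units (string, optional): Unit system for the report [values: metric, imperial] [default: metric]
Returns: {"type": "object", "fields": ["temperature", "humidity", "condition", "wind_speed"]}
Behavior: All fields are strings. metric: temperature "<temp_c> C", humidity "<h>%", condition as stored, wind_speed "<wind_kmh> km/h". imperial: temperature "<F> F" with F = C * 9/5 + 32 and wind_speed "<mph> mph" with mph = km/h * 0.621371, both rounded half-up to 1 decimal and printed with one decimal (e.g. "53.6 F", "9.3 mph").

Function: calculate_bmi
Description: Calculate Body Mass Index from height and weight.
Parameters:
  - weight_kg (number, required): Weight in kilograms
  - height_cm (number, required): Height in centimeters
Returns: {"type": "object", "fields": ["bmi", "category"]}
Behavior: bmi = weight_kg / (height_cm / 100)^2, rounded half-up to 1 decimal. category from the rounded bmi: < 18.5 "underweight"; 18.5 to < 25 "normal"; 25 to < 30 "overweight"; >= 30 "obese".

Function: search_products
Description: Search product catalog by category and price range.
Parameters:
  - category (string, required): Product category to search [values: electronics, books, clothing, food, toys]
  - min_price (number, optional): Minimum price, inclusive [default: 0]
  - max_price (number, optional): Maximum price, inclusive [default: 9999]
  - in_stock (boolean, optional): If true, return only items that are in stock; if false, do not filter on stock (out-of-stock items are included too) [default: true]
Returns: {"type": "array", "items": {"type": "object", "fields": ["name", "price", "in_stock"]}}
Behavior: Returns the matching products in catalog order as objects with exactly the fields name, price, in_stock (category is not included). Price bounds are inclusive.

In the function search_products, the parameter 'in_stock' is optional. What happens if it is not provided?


The search_products spec declares:
  - in_stock (boolean, optional): If true, return only items that are in stock; if false, do not filter on stock (out-of-stock items are included too) [default: true]
It defaults to true


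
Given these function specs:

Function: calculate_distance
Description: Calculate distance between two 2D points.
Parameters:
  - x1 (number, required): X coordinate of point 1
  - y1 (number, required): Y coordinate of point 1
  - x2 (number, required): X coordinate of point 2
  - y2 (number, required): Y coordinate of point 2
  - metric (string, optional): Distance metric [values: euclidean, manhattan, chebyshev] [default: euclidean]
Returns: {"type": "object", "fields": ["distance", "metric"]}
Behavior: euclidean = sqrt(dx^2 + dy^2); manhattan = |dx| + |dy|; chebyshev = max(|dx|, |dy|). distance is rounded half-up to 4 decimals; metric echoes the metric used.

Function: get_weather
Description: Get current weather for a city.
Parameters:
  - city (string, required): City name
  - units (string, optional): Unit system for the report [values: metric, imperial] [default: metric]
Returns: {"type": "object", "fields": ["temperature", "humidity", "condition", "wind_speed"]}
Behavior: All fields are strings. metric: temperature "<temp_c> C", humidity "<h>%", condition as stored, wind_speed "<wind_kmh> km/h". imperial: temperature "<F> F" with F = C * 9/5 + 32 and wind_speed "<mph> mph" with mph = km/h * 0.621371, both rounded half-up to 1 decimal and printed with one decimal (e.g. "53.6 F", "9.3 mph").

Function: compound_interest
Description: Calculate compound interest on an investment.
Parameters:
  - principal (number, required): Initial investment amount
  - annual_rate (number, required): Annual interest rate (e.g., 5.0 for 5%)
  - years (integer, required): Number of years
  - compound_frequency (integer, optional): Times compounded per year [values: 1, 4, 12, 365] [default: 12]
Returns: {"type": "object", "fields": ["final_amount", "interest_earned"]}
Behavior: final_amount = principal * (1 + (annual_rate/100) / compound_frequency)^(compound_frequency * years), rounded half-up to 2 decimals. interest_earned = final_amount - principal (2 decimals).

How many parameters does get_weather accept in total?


Parameters of get_weather: city (required), units (optional)
Total:
2


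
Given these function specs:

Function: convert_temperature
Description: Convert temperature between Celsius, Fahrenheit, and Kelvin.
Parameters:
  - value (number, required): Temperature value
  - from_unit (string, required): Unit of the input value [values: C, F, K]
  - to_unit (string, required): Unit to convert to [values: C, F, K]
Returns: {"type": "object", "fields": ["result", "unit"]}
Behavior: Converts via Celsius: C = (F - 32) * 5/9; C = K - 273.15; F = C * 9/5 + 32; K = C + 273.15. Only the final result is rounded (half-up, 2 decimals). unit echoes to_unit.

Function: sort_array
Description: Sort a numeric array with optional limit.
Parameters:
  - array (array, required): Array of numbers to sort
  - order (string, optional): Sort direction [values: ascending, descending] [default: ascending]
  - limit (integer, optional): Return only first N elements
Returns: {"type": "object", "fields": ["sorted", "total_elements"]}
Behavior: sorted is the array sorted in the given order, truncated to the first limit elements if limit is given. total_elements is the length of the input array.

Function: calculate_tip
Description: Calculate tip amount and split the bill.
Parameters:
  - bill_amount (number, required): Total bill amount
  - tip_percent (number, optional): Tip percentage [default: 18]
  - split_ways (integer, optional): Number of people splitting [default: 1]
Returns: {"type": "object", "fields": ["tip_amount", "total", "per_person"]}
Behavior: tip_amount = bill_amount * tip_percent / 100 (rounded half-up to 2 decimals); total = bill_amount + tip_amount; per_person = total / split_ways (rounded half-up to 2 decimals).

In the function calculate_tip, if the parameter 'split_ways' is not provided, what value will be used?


The calculate_tip spec declares:
  - split_ways (integer, optional): Number of people splitting [default: 1]
Default:
1


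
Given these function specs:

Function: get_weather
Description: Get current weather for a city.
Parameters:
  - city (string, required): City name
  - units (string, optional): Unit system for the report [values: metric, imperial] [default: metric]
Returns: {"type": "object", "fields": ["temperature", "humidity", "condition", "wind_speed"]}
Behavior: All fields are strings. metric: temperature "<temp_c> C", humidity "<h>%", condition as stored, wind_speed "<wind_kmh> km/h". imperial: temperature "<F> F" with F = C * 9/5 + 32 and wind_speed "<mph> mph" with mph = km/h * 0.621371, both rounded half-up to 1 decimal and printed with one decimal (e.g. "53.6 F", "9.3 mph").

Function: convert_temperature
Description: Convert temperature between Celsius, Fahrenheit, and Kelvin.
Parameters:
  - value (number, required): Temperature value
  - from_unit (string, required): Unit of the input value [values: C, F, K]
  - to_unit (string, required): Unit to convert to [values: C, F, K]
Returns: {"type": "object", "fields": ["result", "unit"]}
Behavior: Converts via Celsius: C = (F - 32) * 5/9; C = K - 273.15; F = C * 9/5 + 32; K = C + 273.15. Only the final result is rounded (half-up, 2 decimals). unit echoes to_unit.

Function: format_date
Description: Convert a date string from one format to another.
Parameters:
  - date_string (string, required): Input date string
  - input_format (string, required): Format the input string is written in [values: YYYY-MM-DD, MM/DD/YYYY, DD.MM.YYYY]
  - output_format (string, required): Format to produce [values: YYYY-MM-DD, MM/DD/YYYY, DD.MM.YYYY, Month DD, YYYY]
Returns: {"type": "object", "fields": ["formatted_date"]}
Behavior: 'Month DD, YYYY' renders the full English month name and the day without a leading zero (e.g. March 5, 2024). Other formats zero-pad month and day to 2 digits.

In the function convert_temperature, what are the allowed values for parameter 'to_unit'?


The convert_temperature spec declares:
  - to_unit (string, required): Unit to convert to [values: C, F, K]
Allowed values:
C, F, K


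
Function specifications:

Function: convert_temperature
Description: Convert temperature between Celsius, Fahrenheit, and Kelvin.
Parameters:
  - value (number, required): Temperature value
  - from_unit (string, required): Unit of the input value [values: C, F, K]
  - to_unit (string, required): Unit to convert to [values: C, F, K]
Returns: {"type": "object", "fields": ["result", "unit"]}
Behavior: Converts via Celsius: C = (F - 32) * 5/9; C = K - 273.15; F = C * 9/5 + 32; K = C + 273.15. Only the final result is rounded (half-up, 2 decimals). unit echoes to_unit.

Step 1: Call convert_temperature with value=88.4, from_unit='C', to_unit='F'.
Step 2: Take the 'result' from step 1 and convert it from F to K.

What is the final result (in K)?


Step 1: convert_temperature(value=88.4, from_unit=C, to_unit=F)
  Input already in C: 88.4
  To F: 88.4 * 9/5 + 32 = 191.12
  Round to 2 decimals: 191.12
  -> result = 191.12 F
Step 2: convert_temperature(value=191.12, from_unit=F, to_unit=K)
  To C: (191.12 - 32) * 5/9 = 88.4
  To K: 88.4 + 273.15 = 361.55
  Round to 2 decimals: 361.55
  -> result = 361.55 K
361.55 K


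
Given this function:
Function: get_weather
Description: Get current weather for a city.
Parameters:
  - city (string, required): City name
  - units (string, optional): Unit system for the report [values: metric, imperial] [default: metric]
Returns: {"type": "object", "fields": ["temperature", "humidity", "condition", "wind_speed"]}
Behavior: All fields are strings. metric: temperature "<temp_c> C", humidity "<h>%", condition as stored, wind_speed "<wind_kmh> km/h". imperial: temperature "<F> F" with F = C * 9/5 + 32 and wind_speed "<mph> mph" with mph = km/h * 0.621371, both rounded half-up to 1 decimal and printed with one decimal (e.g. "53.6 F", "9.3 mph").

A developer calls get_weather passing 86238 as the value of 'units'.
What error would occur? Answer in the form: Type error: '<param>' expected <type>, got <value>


Spec: 'units' is declared as string; 86238 is an integer.
Type error: 'units' expected string, got 86238


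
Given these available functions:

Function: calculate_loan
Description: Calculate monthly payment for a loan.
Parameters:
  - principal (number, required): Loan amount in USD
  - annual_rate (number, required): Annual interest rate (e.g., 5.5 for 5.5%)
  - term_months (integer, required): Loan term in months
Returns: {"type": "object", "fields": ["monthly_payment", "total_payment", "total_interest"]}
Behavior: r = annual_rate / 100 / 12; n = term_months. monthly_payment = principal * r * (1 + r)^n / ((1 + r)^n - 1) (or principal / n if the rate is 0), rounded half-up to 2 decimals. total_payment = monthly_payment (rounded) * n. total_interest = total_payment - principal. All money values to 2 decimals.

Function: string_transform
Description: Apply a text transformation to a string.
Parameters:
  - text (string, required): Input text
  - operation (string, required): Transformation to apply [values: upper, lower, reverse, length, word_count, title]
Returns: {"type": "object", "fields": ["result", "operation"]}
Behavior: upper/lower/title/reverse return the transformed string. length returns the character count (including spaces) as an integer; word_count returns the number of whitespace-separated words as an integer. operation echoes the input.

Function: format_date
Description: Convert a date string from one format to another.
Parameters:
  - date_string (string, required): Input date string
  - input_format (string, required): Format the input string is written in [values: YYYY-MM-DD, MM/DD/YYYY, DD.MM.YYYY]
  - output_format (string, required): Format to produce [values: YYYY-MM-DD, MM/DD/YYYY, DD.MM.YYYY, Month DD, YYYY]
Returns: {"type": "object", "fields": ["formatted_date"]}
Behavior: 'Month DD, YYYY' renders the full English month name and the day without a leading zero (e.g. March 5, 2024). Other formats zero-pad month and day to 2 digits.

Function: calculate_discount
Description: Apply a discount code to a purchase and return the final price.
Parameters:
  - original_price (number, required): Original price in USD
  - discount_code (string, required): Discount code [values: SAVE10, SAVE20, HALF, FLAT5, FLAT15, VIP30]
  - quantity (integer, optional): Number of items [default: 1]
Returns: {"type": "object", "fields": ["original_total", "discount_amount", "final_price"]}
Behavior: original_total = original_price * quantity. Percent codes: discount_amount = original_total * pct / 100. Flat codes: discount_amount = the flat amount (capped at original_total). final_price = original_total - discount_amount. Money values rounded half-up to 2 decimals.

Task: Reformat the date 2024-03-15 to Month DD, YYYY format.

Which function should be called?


The task needs a function whose description is: Convert a date string from one format to another.
format_date


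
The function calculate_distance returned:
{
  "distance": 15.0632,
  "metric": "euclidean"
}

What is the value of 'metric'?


euclidean


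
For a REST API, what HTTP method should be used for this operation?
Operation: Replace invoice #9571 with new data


GET = read, POST = create, PUT = update/replace, DELETE = remove
This operation is an update/replace.
PUT


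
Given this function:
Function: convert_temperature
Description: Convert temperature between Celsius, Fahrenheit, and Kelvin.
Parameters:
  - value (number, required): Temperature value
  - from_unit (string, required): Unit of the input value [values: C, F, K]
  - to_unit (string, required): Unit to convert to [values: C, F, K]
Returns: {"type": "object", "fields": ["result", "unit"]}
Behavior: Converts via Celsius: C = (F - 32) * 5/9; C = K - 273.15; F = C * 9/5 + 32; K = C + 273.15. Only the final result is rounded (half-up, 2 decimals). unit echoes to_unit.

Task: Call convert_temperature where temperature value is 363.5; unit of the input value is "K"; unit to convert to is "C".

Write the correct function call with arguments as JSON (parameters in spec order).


Mapping each described value to its parameter name:
  'Temperature value' -> value = 363.5
  'Unit of the input value' -> from_unit = "K"
  'Unit to convert to' -> to_unit = "C"
convert_temperature({"value": 363.5, "from_unit": "K", "to_unit": "C"})


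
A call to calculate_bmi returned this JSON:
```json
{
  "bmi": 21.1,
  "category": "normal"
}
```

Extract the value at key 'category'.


normal


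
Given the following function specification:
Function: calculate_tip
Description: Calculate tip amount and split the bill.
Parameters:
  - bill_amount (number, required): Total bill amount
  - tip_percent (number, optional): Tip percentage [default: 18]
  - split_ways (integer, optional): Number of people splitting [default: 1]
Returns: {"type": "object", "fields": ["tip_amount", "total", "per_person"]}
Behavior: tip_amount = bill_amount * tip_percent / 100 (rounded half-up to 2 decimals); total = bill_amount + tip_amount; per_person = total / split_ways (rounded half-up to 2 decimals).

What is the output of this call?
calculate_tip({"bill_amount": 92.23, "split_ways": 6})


Defaults applied: tip_percent=18
tip_amount = 92.23 * 18/100 = 16.6014 -> 16.60
total = 92.23 + 16.60 = 108.83
per_person = 108.83 / 6 = 18.138333 -> 18.14
Output:
{"tip_amount": 16.6, "total": 108.83, "per_person": 18.14}


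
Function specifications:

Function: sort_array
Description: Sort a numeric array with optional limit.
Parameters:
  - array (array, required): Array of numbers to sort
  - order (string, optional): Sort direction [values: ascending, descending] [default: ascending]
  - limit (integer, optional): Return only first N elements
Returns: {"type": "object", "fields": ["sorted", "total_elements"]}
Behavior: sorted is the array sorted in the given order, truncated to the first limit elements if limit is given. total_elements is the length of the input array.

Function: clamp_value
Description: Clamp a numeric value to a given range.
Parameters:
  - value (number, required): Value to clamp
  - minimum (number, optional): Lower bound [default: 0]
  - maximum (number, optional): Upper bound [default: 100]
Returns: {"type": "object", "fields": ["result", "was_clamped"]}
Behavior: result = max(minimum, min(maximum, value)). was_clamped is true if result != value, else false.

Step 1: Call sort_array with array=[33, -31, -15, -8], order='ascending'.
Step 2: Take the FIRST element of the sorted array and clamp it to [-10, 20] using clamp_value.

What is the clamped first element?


Step 1: sort_array(order=ascending)
  sorted: [-31, -15, -8, 33]
  -> first element = -31
Step 2: clamp_value(value=-31, minimum=-10, maximum=20)
  result = max(-10, min(20, -31)) = max(-10, -31) = -10
  was_clamped = (-10 != -31) = true
  -> result = -10
-10


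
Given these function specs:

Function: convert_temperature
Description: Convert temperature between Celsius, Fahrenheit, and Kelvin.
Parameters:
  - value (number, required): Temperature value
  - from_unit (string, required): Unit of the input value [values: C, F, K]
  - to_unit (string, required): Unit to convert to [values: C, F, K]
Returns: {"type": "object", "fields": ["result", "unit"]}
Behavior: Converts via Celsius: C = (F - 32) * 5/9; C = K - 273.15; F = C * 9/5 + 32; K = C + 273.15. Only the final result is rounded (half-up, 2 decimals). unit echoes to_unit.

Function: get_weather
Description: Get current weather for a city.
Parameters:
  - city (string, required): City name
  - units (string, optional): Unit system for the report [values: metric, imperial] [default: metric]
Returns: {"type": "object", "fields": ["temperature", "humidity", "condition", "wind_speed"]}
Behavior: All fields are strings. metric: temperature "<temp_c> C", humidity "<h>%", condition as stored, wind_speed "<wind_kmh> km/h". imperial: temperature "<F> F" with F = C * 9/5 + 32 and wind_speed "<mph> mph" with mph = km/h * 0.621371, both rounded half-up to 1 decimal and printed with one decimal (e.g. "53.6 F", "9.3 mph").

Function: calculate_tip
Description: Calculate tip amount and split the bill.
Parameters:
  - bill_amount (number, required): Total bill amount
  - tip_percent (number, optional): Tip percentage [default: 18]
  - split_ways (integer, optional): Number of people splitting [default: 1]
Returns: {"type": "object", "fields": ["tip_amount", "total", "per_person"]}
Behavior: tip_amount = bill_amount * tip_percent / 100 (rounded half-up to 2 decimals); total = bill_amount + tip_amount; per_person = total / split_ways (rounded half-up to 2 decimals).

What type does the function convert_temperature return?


The convert_temperature spec declares Returns: {"type": "object", "fields": ["result", "unit"]}
Type:
object


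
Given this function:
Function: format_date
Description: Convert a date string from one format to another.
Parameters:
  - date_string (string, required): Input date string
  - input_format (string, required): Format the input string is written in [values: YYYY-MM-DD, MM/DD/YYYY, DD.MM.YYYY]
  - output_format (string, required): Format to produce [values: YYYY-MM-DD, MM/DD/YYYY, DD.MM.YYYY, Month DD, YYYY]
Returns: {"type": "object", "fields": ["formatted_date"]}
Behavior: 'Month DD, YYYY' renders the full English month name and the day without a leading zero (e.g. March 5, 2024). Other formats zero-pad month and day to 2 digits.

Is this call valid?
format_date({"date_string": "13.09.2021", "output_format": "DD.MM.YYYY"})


Checking required parameters...
Missing required parameter: input_format
Invalid - missing required parameter 'input_format'


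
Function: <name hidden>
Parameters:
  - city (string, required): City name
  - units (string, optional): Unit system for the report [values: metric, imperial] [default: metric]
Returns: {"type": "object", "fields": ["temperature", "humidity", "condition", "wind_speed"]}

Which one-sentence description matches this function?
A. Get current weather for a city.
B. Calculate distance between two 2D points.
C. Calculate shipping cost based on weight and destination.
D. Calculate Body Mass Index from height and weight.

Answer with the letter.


Parameters city, units and return ["temperature", "humidity", "condition", "wind_speed"] fit: Get current weather for a city.
A


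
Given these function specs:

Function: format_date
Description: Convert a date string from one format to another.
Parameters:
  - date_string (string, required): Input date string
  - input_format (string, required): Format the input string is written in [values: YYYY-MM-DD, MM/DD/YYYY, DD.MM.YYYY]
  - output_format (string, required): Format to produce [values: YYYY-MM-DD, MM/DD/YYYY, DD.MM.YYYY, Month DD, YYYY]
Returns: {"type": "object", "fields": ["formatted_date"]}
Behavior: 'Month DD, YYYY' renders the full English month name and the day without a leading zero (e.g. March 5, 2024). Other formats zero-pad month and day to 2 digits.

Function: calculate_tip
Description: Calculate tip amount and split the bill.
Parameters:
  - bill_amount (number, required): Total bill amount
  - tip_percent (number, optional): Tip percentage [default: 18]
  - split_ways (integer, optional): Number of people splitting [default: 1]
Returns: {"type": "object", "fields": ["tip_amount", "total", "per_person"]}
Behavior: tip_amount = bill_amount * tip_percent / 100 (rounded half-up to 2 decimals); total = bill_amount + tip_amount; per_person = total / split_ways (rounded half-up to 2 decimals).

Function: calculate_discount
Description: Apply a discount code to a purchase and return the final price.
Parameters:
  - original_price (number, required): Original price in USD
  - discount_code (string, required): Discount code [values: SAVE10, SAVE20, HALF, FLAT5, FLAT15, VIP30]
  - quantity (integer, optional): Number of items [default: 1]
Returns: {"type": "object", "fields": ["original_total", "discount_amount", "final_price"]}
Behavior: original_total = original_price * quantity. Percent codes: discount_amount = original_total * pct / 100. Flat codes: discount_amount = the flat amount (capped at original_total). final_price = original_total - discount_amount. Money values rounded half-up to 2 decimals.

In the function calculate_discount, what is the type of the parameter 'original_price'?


The calculate_discount spec declares:
  - original_price (number, required): Original price in USD
Type:
number


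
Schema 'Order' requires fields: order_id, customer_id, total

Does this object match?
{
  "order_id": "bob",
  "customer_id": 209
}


Checking required fields...
Missing: total
Invalid - missing required field 'total'


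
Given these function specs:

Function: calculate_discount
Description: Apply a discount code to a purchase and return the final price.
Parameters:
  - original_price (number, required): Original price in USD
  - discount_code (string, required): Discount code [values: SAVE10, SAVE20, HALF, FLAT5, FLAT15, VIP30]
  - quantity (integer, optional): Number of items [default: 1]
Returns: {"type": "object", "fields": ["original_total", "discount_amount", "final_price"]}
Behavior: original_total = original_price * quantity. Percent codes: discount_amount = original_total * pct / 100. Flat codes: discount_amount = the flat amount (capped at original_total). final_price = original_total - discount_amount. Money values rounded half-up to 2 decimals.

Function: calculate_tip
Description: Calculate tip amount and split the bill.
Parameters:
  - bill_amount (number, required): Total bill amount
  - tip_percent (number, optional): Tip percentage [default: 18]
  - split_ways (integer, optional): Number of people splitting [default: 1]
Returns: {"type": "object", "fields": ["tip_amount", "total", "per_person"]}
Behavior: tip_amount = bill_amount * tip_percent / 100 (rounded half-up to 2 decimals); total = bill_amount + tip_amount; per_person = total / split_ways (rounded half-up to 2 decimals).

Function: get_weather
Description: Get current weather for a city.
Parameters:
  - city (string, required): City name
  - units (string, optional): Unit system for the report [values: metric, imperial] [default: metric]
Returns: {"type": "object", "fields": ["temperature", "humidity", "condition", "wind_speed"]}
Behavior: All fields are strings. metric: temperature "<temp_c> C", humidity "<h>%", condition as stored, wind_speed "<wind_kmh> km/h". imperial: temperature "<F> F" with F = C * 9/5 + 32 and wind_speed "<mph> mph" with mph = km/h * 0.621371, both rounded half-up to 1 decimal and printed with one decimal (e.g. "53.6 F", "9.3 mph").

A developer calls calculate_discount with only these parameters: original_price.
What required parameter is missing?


Required parameters: original_price, discount_code
Provided: original_price
Missing: discount_code
discount_code


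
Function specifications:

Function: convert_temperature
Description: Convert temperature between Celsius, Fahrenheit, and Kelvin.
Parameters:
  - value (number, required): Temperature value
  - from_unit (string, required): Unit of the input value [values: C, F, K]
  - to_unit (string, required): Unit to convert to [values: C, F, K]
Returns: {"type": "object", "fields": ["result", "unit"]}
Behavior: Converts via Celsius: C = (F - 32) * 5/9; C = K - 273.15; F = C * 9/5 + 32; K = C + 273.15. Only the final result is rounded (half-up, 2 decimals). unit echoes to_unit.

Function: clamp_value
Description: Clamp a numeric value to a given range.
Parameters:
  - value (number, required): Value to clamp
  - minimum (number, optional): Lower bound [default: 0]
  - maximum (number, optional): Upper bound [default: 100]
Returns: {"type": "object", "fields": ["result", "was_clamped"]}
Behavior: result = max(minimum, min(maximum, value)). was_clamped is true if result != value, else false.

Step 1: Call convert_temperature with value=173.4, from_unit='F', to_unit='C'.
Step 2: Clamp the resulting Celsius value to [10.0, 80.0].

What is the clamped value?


Step 1: convert_temperature(value=173.4, from_unit=F, to_unit=C)
  To C: (173.4 - 32) * 5/9 = 78.555556
  Target is C: 78.555556
  Round to 2 decimals: 78.56
  -> result = 78.56 C
Step 2: clamp_value(value=78.56, minimum=10.0, maximum=80.0)
  result = max(10.0, min(80.0, 78.56)) = max(10.0, 78.56) = 78.56
  was_clamped = (78.56 != 78.56) = false
  -> result = 78.56
78.56


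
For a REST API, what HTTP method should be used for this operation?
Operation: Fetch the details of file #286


GET = read, POST = create, PUT = update/replace, DELETE = remove
This operation is a read.
GET


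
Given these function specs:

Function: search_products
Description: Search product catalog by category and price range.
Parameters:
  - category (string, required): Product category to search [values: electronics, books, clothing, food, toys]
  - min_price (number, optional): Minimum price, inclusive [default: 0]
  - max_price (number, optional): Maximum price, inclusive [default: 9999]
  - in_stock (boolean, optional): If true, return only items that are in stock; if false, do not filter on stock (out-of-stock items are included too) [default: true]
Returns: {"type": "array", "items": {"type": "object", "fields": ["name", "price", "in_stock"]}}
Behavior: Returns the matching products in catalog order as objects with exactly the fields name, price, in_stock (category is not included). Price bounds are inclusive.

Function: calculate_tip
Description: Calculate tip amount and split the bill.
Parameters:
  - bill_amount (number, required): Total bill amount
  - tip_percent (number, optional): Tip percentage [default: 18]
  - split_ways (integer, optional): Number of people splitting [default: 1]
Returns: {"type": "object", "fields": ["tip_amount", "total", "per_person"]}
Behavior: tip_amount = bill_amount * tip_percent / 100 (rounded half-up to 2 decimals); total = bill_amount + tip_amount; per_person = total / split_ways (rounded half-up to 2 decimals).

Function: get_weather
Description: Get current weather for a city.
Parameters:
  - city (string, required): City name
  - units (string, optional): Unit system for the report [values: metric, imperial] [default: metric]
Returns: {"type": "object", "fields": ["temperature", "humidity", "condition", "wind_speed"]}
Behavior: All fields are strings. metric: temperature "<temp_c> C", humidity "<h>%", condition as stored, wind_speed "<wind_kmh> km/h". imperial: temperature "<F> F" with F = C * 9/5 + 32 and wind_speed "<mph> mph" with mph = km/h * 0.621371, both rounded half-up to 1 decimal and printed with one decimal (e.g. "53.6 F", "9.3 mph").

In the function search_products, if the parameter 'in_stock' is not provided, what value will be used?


The search_products spec declares:
  - in_stock (boolean, optional): If true, return only items that are in stock; if false, do not filter on stock (out-of-stock items are included too) [default: true]
Default:
true


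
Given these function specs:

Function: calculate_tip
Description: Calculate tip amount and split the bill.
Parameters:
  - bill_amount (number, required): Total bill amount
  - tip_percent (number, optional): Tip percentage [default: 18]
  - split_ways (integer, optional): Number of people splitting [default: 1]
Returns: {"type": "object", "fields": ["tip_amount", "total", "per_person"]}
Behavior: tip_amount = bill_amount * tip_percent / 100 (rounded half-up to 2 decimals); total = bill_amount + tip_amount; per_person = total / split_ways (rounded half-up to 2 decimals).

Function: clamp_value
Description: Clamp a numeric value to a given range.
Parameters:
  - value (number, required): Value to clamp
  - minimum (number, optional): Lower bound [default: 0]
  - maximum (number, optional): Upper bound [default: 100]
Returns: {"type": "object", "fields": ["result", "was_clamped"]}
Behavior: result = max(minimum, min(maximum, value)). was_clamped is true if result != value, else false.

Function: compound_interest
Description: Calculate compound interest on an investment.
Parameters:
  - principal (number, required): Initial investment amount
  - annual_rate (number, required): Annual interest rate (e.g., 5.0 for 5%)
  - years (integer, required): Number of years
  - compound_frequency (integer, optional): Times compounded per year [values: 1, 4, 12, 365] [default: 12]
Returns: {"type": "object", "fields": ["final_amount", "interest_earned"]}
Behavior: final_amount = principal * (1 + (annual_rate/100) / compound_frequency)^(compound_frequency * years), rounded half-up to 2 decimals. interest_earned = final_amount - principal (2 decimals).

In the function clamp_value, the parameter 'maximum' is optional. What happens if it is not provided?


The clamp_value spec declares:
  - maximum (number, optional): Upper bound [default: 100]
It defaults to 100


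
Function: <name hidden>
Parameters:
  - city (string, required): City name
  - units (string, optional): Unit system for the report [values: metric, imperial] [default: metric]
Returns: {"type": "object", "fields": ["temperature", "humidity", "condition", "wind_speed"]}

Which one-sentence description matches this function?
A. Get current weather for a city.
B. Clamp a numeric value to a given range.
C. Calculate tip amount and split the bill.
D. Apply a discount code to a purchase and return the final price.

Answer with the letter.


Parameters city, units and return ["temperature", "humidity", "condition", "wind_speed"] fit: Get current weather for a city.
A


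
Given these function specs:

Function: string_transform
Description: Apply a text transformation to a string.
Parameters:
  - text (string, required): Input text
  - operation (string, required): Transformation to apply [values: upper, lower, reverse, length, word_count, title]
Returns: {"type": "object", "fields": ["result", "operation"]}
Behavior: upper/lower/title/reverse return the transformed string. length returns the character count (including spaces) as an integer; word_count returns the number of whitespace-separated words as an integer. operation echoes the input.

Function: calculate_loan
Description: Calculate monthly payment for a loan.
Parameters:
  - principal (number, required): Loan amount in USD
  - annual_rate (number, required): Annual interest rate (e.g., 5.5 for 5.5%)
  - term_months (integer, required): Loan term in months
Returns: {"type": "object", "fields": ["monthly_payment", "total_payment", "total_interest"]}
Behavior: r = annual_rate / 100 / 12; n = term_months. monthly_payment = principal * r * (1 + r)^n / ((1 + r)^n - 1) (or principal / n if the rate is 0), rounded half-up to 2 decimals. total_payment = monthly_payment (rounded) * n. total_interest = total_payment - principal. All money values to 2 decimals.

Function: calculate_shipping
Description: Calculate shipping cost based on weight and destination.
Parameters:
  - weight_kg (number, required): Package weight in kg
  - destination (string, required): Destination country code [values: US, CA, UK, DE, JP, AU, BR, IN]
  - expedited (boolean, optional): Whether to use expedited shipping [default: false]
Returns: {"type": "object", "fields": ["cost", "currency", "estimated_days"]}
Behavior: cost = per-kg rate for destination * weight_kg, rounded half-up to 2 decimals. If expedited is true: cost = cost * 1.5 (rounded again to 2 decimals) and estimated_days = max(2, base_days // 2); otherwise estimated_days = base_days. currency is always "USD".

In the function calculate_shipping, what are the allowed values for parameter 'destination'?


The calculate_shipping spec declares:
  - destination (string, required): Destination country code [values: US, CA, UK, DE, JP, AU, BR, IN]
Allowed values:
US, CA, UK, DE, JP, AU, BR, IN
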